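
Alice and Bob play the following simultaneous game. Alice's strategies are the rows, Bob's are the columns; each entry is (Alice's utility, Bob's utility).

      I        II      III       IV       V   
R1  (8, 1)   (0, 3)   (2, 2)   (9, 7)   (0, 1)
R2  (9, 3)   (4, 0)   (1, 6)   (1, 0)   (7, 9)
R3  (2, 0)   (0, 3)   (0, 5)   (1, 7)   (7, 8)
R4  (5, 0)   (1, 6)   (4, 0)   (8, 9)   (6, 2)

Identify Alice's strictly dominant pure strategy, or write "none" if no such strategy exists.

none

R1 fails to dominate R2 at I (8<9).
R2 fails to dominate R1 at III (1<2).
R3 fails to dominate R1 at I (2<8).
R4 fails to dominate R1 at I (5<8).
No single strategy dominates all the others.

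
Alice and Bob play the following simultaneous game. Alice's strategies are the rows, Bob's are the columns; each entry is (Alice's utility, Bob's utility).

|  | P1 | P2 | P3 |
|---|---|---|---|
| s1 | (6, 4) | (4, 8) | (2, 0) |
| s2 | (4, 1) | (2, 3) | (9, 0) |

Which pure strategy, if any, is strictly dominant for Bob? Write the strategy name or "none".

P2 vs P1: s1: 8>4, s2: 3>1.
P2 vs P3: s1: 8>0, s2: 3>0.
P2 strictly beats every other strategy against every opponent action, so it is strictly dominant.

P2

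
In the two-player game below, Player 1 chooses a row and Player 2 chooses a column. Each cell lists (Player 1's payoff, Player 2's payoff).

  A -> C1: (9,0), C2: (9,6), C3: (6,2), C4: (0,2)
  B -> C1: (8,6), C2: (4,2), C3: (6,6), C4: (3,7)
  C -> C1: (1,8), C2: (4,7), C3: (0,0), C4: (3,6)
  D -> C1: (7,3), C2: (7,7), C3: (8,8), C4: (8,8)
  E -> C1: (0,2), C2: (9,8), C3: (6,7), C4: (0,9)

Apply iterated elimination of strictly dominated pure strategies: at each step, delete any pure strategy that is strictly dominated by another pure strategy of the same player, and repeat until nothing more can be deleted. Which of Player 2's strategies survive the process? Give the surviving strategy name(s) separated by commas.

For Player 1, D strictly dominates C on the remaining columns (C1: 7>1, C2: 7>4, C3: 8>0, C4: 8>3); eliminate C.
Player 2's strategy C1 is strictly dominated by C4 (A: 2>0, B: 7>6, D: 8>3, E: 9>2) and is removed.
Player 1's strategy B is strictly dominated by D (C2: 7>4, C3: 8>6, C4: 8>3) and is removed.
Among the remaining strategies, none is strictly dominated by another pure strategy of the same player, so the elimination stops.
Surviving strategies — Player 1: {A, D, E}; Player 2: {C2, C3, C4}.

C2, C3, C4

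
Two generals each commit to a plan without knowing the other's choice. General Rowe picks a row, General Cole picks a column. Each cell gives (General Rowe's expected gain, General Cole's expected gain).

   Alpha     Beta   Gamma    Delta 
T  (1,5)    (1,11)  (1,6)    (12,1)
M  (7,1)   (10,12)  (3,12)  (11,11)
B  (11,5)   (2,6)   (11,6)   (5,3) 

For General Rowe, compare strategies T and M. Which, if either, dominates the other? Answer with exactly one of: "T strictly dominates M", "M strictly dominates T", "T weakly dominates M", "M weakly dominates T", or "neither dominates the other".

T's payoffs vs M's, by General Cole's action — Alpha: 1<7, Beta: 1<10, Gamma: 1<3, Delta: 12>11.
T does better at Delta but worse at Alpha, Beta, Gamma; neither strategy dominates the other.

neither dominates the other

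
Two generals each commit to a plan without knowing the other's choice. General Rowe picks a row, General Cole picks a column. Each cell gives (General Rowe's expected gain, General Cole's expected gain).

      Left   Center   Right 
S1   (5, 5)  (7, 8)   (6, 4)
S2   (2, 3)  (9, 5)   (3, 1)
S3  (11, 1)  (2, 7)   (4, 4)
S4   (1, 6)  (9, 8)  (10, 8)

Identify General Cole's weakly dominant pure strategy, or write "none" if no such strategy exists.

Center

Center vs Left: S1: 8>5, S2: 5>3, S3: 7>1, S4: 8>6.
Center vs Right: S1: 8>4, S2: 5>1, S3: 7>4, S4: 8=8.
Center is at least as good as every other strategy against every opponent action, so it is weakly dominant.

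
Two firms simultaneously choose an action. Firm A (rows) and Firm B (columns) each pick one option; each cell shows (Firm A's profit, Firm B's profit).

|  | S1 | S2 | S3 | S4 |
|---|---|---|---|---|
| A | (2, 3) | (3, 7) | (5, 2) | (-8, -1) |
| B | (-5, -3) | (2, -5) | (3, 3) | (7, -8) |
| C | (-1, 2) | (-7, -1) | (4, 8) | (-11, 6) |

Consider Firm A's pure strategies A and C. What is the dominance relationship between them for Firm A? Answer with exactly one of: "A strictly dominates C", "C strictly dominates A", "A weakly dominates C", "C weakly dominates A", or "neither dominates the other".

Compare A to C across each choice by Firm B: S1: 2>-1, S2: 3>-7, S3: 5>4, S4: -8>-11.
Every comparison favours A, so A strictly dominates C.

A strictly dominates C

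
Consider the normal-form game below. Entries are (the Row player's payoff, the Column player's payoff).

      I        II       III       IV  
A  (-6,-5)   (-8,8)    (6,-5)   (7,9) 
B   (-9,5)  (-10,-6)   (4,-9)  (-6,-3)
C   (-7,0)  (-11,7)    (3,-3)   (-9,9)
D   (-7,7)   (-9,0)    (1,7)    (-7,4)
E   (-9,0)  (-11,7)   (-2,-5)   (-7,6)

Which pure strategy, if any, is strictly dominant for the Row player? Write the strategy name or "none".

A

A vs B: I: -6>-9, II: -8>-10, III: 6>4, IV: 7>-6.
A vs C: I: -6>-7, II: -8>-11, III: 6>3, IV: 7>-9.
A vs D: I: -6>-7, II: -8>-9, III: 6>1, IV: 7>-7.
A vs E: I: -6>-9, II: -8>-11, III: 6>-2, IV: 7>-7.
A strictly beats every other strategy against every opponent action, so it is strictly dominant.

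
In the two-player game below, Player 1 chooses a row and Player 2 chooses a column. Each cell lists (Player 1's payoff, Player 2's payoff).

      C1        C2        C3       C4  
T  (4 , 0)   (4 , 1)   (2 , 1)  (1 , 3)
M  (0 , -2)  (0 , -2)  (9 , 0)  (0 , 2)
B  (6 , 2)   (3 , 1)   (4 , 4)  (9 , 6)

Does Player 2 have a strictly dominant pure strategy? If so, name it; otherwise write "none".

C4

C4 vs C1: T: 3>0, M: 2>-2, B: 6>2.
C4 vs C2: T: 3>1, M: 2>-2, B: 6>1.
C4 vs C3: T: 3>1, M: 2>0, B: 6>4.
C4 strictly beats every other strategy against every opponent action, so it is strictly dominant.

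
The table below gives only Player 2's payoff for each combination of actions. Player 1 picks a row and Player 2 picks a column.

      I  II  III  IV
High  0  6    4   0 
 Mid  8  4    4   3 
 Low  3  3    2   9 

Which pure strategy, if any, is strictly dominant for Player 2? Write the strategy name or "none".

none

I fails to dominate II at High (0<6).
II fails to dominate I at Mid (4<8).
III fails to dominate I at Mid (4<8).
IV fails to dominate I at High (0=0).
No single strategy dominates all the others.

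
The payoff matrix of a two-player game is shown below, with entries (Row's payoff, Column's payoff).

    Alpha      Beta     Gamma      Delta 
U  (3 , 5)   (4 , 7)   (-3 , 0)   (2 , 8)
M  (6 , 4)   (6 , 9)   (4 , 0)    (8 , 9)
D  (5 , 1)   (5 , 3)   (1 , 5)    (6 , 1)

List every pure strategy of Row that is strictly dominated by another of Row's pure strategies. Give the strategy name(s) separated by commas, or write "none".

U, D

M strictly dominates U — Alpha: 6>3, Beta: 6>4, Gamma: 4>-3, Delta: 8>2.
M: no other strategy beats it everywhere (U at Alpha (6>3); D at Alpha (6>5)).
D is strictly dominated by M (Alpha: 6>5, Beta: 6>5, Gamma: 4>1, Delta: 8>6).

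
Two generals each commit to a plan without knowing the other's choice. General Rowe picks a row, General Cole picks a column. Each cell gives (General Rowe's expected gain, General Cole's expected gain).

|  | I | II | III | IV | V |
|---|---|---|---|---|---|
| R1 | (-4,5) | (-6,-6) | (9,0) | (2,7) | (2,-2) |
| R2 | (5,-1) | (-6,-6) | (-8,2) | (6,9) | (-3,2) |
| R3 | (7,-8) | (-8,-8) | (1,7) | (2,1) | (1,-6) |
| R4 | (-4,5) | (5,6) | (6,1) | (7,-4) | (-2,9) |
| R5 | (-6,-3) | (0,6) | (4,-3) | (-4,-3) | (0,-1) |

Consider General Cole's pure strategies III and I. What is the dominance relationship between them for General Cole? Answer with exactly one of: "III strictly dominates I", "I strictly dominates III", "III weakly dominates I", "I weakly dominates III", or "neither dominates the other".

neither dominates the other

Compare III to I across each choice by General Rowe: R1: 0<5, R2: 2>-1, R3: 7>-8, R4: 1<5, R5: -3=-3.
III does better at R2, R3 but worse at R1, R4; neither strategy dominates the other.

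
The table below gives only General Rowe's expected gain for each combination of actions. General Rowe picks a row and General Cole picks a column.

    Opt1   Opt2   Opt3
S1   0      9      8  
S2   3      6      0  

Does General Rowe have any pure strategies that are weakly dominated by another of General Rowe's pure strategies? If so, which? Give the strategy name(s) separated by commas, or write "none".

none

S1 is not dominated — it holds its own against S2 at Opt2 (9>6).
S2: no other strategy beats it everywhere (S1 at Opt1 (3>0)).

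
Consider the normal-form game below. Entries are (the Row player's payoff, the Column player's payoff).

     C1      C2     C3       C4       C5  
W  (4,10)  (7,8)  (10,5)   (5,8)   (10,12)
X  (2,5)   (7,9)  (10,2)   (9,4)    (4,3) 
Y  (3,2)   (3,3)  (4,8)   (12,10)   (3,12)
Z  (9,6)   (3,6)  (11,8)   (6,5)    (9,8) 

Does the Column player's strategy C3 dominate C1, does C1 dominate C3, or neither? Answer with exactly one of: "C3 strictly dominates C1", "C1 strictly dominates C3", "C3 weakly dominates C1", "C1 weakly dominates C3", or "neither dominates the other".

Compare C3 to C1 across each choice by the Row player: W: 5<10, X: 2<5, Y: 8>2, Z: 8>6.
C3 does better at Y, Z but worse at W, X; neither strategy dominates the other.

neither dominates the other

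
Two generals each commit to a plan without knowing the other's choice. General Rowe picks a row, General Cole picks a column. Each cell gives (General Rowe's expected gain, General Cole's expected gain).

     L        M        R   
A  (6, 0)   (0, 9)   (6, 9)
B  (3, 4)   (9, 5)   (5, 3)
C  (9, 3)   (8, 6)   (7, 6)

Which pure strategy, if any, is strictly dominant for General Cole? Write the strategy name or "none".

none

L fails to dominate M at A (0<9).
M fails to dominate R at A (9=9).
R fails to dominate L at B (3<4).
No single strategy dominates all the others.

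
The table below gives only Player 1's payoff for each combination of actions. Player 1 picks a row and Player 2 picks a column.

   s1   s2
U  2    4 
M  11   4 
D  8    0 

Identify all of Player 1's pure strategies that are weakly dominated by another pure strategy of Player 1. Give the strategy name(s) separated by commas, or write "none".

U, D

U is weakly dominated by M (s1: 11>2, s2: 4=4).
Nothing dominates M: U at s1 (11>2); D at s1 (11>8).
D: dominated, since M does at least as well everywhere (s1: 11>8, s2: 4>0).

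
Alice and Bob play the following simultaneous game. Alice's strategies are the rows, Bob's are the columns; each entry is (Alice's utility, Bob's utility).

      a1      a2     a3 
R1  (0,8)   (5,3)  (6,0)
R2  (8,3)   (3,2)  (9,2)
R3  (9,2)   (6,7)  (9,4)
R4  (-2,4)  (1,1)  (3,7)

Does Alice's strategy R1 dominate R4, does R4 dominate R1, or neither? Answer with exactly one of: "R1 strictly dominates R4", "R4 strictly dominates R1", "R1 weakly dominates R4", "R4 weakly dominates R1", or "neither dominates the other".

Compare R1 to R4 across every action of Bob: a1: 0>-2, a2: 5>1, a3: 6>3.
R1 gives a strictly higher payoff against every action of Bob, so R1 strictly dominates R4.

R1 strictly dominates R4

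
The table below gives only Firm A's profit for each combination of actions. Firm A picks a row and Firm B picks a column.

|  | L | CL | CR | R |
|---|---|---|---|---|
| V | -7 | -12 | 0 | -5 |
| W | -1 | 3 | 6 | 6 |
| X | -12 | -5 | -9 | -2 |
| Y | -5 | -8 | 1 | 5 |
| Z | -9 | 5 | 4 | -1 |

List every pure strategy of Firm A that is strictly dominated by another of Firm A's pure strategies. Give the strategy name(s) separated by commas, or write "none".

V, X, Y

V is strictly dominated by W (L: -1>-7, CL: 3>-12, CR: 6>0, R: 6>-5).
W: no other strategy beats it everywhere (V at L (-1>-7); X at L (-1>-12); Y at L (-1>-5); Z at L (-1>-9)).
W strictly dominates X — L: -1>-12, CL: 3>-5, CR: 6>-9, R: 6>-2.
W strictly dominates Y — L: -1>-5, CL: 3>-8, CR: 6>1, R: 6>5.
Z: no other strategy beats it everywhere (V at CL (5>-12); W at CL (5>3); X at L (-9>-12); Y at CL (5>-8)).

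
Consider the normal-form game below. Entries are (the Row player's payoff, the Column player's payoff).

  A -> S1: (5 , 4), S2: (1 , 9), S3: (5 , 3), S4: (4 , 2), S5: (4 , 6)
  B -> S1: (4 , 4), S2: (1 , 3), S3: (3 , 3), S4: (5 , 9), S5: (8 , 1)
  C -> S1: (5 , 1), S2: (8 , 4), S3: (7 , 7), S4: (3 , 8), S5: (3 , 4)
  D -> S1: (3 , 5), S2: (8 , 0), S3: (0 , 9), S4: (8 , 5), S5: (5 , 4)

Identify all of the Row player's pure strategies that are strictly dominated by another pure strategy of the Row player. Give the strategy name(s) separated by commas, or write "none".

A is not dominated — it holds its own against B at S1 (5>4); C at S1 (5=5); D at S1 (5>3).
B: no other strategy beats it everywhere (A at S2 (1=1); C at S4 (5>3); D at S1 (4>3)).
Nothing dominates C: A at S1 (5=5); B at S1 (5>4); D at S1 (5>3).
Nothing dominates D: A at S2 (8>1); B at S2 (8>1); C at S2 (8=8).

none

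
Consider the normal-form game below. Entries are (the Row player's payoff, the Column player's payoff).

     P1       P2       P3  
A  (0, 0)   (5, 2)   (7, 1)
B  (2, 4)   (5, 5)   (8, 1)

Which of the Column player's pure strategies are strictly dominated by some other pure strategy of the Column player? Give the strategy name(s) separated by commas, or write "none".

P2 strictly dominates P1 — A: 2>0, B: 5>4.
P2: no other strategy beats it everywhere (P1 at A (2>0); P3 at A (2>1)).
P2 strictly dominates P3 — A: 2>1, B: 5>1.

P1, P3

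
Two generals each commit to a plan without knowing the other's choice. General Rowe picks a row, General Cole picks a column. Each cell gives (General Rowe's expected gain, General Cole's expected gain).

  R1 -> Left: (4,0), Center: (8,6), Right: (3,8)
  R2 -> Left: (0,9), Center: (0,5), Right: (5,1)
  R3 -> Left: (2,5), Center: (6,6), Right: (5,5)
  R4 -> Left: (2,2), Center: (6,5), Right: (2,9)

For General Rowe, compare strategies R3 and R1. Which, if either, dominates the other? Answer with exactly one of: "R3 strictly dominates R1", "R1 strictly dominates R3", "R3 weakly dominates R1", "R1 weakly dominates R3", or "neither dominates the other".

R3's payoffs vs R1's, by General Cole's action — Left: 2<4, Center: 6<8, Right: 5>3.
R3 does better at Right but worse at Left, Center; neither strategy dominates the other.

neither dominates the other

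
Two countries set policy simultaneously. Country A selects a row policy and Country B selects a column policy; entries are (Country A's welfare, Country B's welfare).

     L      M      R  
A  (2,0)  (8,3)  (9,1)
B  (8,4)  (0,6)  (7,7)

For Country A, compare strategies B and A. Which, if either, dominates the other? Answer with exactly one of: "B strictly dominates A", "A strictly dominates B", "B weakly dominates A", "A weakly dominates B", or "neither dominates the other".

Compare B to A across each choice by Country B: L: 8>2, M: 0<8, R: 7<9.
B does better at L but worse at M, R; neither strategy dominates the other.

neither dominates the other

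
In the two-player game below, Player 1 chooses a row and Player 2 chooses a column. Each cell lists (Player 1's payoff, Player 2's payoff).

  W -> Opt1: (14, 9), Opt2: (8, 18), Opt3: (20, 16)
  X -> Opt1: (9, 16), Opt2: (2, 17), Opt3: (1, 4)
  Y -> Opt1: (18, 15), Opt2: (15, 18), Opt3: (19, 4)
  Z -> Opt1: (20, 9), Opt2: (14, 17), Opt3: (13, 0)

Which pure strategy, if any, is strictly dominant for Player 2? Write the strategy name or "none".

Opt2

Opt2 vs Opt1: W: 18>9, X: 17>16, Y: 18>15, Z: 17>9.
Opt2 vs Opt3: W: 18>16, X: 17>4, Y: 18>4, Z: 17>0.
Opt2 strictly beats every other strategy against every opponent action, so it is strictly dominant.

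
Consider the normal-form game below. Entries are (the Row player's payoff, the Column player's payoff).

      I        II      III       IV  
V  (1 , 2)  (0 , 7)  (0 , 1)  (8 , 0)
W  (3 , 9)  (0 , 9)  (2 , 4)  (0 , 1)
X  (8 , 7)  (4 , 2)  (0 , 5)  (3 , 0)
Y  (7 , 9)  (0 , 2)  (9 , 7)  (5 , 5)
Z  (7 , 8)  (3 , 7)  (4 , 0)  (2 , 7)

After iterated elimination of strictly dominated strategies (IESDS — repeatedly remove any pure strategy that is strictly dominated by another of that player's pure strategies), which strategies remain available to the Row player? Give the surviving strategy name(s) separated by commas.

X

Row W is eliminated: Z beats it against every remaining column (I: 7>3, II: 3>0, III: 4>2, IV: 2>0).
The Column player's strategy III is strictly dominated by I (V: 2>1, X: 7>5, Y: 9>7, Z: 8>0) and is removed.
The Row player's strategy Z is strictly dominated by X (I: 8>7, II: 4>3, IV: 3>2) and is removed.
The Column player's strategy IV is strictly dominated by I (V: 2>0, X: 7>0, Y: 9>5) and is removed.
Row V is eliminated: X beats it against every remaining column (I: 8>1, II: 4>0).
The Row player's strategy Y is strictly dominated by X (I: 8>7, II: 4>0) and is removed.
Column II is eliminated: I beats it against every remaining row (X: 7>2).
Among the remaining strategies, none is strictly dominated by another pure strategy of the same player, so the elimination stops.
Surviving strategies — the Row player: {X}; the Column player: {I}.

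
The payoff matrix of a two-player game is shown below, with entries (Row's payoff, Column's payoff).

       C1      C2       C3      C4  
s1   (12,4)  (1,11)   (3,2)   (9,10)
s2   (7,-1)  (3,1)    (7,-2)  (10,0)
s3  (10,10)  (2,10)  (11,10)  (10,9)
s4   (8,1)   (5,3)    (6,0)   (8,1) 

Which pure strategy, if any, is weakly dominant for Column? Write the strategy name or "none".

C2

C2 vs C1: s1: 11>4, s2: 1>-1, s3: 10=10, s4: 3>1.
C2 vs C3: s1: 11>2, s2: 1>-2, s3: 10=10, s4: 3>0.
C2 vs C4: s1: 11>10, s2: 1>0, s3: 10>9, s4: 3>1.
C2 is at least as good as every other strategy against every opponent action, so it is weakly dominant.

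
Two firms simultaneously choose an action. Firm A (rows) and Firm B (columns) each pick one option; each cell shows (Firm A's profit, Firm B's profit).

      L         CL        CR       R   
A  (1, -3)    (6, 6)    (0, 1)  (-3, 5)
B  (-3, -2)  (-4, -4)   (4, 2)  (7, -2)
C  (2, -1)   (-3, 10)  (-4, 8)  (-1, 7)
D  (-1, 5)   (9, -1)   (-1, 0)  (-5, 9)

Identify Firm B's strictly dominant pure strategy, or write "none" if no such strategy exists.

none

L fails to dominate CL at A (-3<6).
CL fails to dominate L at B (-4<-2).
CR fails to dominate L at D (0<5).
R fails to dominate L at B (-2=-2).
No single strategy dominates all the others.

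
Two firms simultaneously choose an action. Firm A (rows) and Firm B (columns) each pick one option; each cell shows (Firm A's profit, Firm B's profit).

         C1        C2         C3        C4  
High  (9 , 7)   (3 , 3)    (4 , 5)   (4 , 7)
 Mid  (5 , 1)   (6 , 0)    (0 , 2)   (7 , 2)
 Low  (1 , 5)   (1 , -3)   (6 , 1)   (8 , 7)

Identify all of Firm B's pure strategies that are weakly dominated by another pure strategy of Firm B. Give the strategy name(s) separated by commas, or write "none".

C1 is weakly dominated by C4 (High: 7=7, Mid: 2>1, Low: 7>5).
C2 is weakly dominated by C1 (High: 7>3, Mid: 1>0, Low: 5>-3).
C4 weakly dominates C3 — High: 7>5, Mid: 2=2, Low: 7>1.
C4: no other strategy beats it everywhere (C1 at Mid (2>1); C2 at High (7>3); C3 at High (7>5)).

C1, C2, C3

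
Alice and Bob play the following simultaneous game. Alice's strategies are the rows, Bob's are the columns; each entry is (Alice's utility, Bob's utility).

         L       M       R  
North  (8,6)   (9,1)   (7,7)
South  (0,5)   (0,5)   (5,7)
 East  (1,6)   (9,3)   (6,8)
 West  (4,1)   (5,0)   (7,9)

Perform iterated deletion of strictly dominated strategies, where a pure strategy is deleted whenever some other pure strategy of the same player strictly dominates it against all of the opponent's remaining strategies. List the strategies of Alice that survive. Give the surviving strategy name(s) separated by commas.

Row South is eliminated: North beats it against every remaining column (L: 8>0, M: 9>0, R: 7>5).
Column L is eliminated: R beats it against every remaining row (North: 7>6, East: 8>6, West: 9>1).
Bob's strategy M is strictly dominated by R (North: 7>1, East: 8>3, West: 9>0) and is removed.
Row East is eliminated: North beats it against every remaining column (R: 7>6).
Among the remaining strategies, none is strictly dominated by another pure strategy of the same player, so the elimination stops.
Surviving strategies — Alice: {North, West}; Bob: {R}.

North, West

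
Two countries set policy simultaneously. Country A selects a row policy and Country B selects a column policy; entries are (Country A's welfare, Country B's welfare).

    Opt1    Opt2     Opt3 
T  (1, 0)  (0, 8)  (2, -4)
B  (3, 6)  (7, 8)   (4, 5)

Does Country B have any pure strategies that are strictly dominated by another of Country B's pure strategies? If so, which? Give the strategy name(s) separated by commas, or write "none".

Opt1: dominated, since Opt2 does at least as well everywhere (T: 8>0, B: 8>6).
Nothing dominates Opt2: Opt1 at T (8>0); Opt3 at T (8>-4).
Opt3 is strictly dominated by Opt1 (T: 0>-4, B: 6>5).

Opt1, Opt3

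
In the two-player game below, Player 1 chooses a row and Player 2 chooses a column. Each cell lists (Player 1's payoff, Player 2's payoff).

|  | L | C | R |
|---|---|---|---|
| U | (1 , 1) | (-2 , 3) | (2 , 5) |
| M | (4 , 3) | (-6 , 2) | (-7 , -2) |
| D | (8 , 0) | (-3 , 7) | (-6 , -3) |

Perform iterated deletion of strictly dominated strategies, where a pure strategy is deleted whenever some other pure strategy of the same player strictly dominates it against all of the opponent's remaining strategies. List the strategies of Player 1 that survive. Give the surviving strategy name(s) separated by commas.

U

For Player 1, D strictly dominates M on the remaining columns (L: 8>4, C: -3>-6, R: -6>-7); eliminate M.
Player 2's strategy L is strictly dominated by C (U: 3>1, D: 7>0) and is removed.
Player 1's strategy D is strictly dominated by U (C: -2>-3, R: 2>-6) and is removed.
Column C is eliminated: R beats it against every remaining row (U: 5>3).
Among the remaining strategies, none is strictly dominated by another pure strategy of the same player, so the elimination stops.
Surviving strategies — Player 1: {U}; Player 2: {R}.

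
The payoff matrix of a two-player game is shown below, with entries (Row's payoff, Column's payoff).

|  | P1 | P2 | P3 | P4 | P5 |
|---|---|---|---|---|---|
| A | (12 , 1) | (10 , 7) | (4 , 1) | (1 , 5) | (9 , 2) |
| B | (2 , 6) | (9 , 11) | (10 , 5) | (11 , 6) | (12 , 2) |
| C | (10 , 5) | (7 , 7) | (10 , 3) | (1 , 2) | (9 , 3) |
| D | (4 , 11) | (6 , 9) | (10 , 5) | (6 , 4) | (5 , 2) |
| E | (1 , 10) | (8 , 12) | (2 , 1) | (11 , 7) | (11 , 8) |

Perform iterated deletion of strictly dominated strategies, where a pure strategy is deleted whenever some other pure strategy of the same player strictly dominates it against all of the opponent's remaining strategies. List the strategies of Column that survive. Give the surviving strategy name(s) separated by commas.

Column P3 is eliminated: P2 beats it against every remaining row (A: 7>1, B: 11>5, C: 7>3, D: 9>5, E: 12>1).
For Column, P2 strictly dominates P4 on the remaining rows (A: 7>5, B: 11>6, C: 7>2, D: 9>4, E: 12>7); eliminate P4.
For Row, A strictly dominates D on the remaining columns (P1: 12>4, P2: 10>6, P5: 9>5); eliminate D.
Row's strategy E is strictly dominated by B (P1: 2>1, P2: 9>8, P5: 12>11) and is removed.
Column P1 is eliminated: P2 beats it against every remaining row (A: 7>1, B: 11>6, C: 7>5).
Row C is eliminated: B beats it against every remaining column (P2: 9>7, P5: 12>9).
Column's strategy P5 is strictly dominated by P2 (A: 7>2, B: 11>2) and is removed.
Row B is eliminated: A beats it against every remaining column (P2: 10>9).
Among the remaining strategies, none is strictly dominated by another pure strategy of the same player, so the elimination stops.
Surviving strategies — Row: {A}; Column: {P2}.

P2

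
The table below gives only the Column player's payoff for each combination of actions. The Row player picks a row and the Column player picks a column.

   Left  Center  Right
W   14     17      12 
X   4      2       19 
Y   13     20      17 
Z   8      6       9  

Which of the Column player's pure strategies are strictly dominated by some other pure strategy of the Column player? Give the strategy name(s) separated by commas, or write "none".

none

Left: no other strategy beats it everywhere (Center at X (4>2); Right at W (14>12)).
Center is not dominated — it holds its own against Left at W (17>14); Right at W (17>12).
Nothing dominates Right: Left at X (19>4); Center at X (19>2).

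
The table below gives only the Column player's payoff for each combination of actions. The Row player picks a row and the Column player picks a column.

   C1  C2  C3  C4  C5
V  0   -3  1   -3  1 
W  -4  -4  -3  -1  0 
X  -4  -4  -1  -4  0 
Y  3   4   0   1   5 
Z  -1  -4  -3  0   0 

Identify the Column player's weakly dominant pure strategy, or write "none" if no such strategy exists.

C5 vs C1: V: 1>0, W: 0>-4, X: 0>-4, Y: 5>3, Z: 0>-1.
C5 vs C2: V: 1>-3, W: 0>-4, X: 0>-4, Y: 5>4, Z: 0>-4.
C5 vs C3: V: 1=1, W: 0>-3, X: 0>-1, Y: 5>0, Z: 0>-3.
C5 vs C4: V: 1>-3, W: 0>-1, X: 0>-4, Y: 5>1, Z: 0=0.
C5 is at least as good as every other strategy against every opponent action, so it is weakly dominant.

C5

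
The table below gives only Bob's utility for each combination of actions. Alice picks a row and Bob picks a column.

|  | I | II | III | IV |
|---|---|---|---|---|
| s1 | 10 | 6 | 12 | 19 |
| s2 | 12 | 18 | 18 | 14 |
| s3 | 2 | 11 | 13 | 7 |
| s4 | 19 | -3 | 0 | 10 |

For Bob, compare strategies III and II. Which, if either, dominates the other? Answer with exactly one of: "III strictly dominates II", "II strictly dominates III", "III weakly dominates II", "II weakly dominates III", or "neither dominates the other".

III weakly dominates II

Compare III to II across each choice by Alice: s1: 12>6, s2: 18=18, s3: 13>11, s4: 0>-3.
III is at least as good everywhere and strictly better somewhere (tied only at s2), so III weakly but not strictly dominates II.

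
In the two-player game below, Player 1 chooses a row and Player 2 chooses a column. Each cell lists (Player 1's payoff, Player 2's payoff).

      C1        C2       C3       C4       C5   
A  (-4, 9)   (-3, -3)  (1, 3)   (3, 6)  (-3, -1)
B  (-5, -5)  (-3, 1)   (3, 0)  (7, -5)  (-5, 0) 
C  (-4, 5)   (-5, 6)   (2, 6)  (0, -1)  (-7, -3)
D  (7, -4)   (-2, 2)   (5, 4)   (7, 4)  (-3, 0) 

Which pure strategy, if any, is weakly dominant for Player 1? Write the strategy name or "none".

D

D vs A: C1: 7>-4, C2: -2>-3, C3: 5>1, C4: 7>3, C5: -3=-3.
D vs B: C1: 7>-5, C2: -2>-3, C3: 5>3, C4: 7=7, C5: -3>-5.
D vs C: C1: 7>-4, C2: -2>-5, C3: 5>2, C4: 7>0, C5: -3>-7.
D is at least as good as every other strategy against every opponent action, so it is weakly dominant.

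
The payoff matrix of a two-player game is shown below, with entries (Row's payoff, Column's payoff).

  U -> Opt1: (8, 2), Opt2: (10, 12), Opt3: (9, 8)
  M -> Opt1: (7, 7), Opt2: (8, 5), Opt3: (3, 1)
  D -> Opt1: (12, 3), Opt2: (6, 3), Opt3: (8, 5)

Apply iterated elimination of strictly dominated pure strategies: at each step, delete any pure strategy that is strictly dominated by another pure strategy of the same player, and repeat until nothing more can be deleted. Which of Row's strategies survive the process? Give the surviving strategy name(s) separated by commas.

U

For Row, U strictly dominates M on the remaining columns (Opt1: 8>7, Opt2: 10>8, Opt3: 9>3); eliminate M.
Column Opt1 is eliminated: Opt3 beats it against every remaining row (U: 8>2, D: 5>3).
For Row, U strictly dominates D on the remaining columns (Opt2: 10>6, Opt3: 9>8); eliminate D.
Column's strategy Opt3 is strictly dominated by Opt2 (U: 12>8) and is removed.
Among the remaining strategies, none is strictly dominated by another pure strategy of the same player, so the elimination stops.
Surviving strategies — Row: {U}; Column: {Opt2}.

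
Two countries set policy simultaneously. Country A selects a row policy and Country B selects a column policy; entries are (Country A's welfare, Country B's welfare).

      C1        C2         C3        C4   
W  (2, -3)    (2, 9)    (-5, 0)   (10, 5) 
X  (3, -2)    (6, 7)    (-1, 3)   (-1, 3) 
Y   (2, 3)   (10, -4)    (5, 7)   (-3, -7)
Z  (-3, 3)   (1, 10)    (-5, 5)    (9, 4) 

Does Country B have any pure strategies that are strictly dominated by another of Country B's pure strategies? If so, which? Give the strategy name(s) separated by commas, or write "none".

C1 is strictly dominated by C3 (W: 0>-3, X: 3>-2, Y: 7>3, Z: 5>3).
C2: no other strategy beats it everywhere (C1 at W (9>-3); C3 at W (9>0); C4 at W (9>5)).
C3: no other strategy beats it everywhere (C1 at W (0>-3); C2 at Y (7>-4); C4 at X (3=3)).
C4: dominated, since C2 does at least as well everywhere (W: 9>5, X: 7>3, Y: -4>-7, Z: 10>4).

C1, C4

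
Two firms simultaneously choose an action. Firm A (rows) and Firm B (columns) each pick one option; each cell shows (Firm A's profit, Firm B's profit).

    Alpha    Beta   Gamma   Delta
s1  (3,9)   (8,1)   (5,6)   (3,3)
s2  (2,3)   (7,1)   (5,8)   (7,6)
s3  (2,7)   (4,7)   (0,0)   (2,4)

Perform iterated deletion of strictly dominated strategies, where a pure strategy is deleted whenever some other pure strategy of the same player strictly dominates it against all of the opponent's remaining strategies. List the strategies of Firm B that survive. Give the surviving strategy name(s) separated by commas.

Firm A's strategy s3 is strictly dominated by s1 (Alpha: 3>2, Beta: 8>4, Gamma: 5>0, Delta: 3>2) and is removed.
Firm B's strategy Beta is strictly dominated by Alpha (s1: 9>1, s2: 3>1) and is removed.
Firm B's strategy Delta is strictly dominated by Gamma (s1: 6>3, s2: 8>6) and is removed.
Among the remaining strategies, none is strictly dominated by another pure strategy of the same player, so the elimination stops.
Surviving strategies — Firm A: {s1, s2}; Firm B: {Alpha, Gamma}.

Alpha, Gamma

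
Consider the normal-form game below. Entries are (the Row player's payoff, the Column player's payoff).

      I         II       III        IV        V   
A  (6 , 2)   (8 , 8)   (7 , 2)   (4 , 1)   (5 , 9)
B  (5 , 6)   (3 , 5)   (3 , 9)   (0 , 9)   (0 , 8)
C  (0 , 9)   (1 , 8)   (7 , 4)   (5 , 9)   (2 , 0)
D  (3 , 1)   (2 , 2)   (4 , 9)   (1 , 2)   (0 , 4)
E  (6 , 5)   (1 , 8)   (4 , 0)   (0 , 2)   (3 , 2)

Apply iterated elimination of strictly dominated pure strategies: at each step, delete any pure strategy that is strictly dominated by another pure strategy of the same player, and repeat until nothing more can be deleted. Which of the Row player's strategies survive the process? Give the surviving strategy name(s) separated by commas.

A, C, E

The Row player's strategy B is strictly dominated by A (I: 6>5, II: 8>3, III: 7>3, IV: 4>0, V: 5>0) and is removed.
For the Row player, A strictly dominates D on the remaining columns (I: 6>3, II: 8>2, III: 7>4, IV: 4>1, V: 5>0); eliminate D.
Column III is eliminated: II beats it against every remaining row (A: 8>2, C: 8>4, E: 8>0).
Among the remaining strategies, none is strictly dominated by another pure strategy of the same player, so the elimination stops.
Surviving strategies — the Row player: {A, C, E}; the Column player: {I, II, IV, V}.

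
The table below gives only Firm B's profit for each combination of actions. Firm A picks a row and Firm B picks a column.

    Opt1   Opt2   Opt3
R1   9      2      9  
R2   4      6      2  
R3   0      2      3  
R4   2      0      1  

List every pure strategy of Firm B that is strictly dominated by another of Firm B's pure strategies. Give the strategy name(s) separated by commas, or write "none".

none

Opt1 is not dominated — it holds its own against Opt2 at R1 (9>2); Opt3 at R1 (9=9).
Opt2 is not dominated — it holds its own against Opt1 at R2 (6>4); Opt3 at R2 (6>2).
Nothing dominates Opt3: Opt1 at R1 (9=9); Opt2 at R1 (9>2).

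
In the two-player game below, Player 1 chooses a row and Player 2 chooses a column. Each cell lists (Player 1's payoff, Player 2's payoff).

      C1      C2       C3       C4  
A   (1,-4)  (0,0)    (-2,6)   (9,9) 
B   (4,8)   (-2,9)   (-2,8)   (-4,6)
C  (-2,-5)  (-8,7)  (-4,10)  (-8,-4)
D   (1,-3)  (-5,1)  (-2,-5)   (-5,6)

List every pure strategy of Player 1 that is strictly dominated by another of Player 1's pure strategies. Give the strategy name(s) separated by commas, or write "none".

Nothing dominates A: B at C2 (0>-2); C at C1 (1>-2); D at C1 (1=1).
B: no other strategy beats it everywhere (A at C1 (4>1); C at C1 (4>-2); D at C1 (4>1)).
C is strictly dominated by A (C1: 1>-2, C2: 0>-8, C3: -2>-4, C4: 9>-8).
D is not dominated — it holds its own against A at C1 (1=1); B at C3 (-2=-2); C at C1 (1>-2).

C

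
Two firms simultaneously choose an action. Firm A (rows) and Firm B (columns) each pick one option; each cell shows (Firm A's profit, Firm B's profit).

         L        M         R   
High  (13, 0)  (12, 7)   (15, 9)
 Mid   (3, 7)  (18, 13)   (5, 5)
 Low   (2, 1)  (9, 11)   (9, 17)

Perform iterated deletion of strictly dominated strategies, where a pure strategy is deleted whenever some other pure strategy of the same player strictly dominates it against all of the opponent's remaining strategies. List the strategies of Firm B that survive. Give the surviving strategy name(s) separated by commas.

Row Low is eliminated: High beats it against every remaining column (L: 13>2, M: 12>9, R: 15>9).
Column L is eliminated: M beats it against every remaining row (High: 7>0, Mid: 13>7).
Among the remaining strategies, none is strictly dominated by another pure strategy of the same player, so the elimination stops.
Surviving strategies — Firm A: {High, Mid}; Firm B: {M, R}.

M, R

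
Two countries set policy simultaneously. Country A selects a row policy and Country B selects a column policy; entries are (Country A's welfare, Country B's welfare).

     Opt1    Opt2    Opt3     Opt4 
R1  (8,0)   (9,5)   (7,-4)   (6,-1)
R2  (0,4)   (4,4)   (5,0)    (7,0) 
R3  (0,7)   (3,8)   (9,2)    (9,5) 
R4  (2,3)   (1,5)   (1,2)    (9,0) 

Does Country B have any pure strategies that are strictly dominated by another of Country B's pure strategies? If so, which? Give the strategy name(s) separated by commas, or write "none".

Opt3, Opt4

Opt1 is not dominated — it holds its own against Opt2 at R2 (4=4); Opt3 at R1 (0>-4); Opt4 at R1 (0>-1).
Opt2: no other strategy beats it everywhere (Opt1 at R1 (5>0); Opt3 at R1 (5>-4); Opt4 at R1 (5>-1)).
Opt3: dominated, since Opt1 does at least as well everywhere (R1: 0>-4, R2: 4>0, R3: 7>2, R4: 3>2).
Opt1 strictly dominates Opt4 — R1: 0>-1, R2: 4>0, R3: 7>5, R4: 3>0.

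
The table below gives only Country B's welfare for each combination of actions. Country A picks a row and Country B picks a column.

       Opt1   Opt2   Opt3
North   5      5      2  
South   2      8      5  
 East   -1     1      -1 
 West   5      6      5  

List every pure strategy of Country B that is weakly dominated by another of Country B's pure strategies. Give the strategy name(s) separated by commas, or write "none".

Opt1: dominated, since Opt2 does at least as well everywhere (North: 5=5, South: 8>2, East: 1>-1, West: 6>5).
Opt2 is not dominated — it holds its own against Opt1 at South (8>2); Opt3 at North (5>2).
Opt3 is weakly dominated by Opt2 (North: 5>2, South: 8>5, East: 1>-1, West: 6>5).

Opt1, Opt3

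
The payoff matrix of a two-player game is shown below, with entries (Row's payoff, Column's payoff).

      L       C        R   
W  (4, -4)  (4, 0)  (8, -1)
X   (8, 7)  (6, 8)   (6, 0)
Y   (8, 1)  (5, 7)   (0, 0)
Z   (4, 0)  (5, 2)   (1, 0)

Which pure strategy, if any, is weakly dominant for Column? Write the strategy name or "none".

C vs L: W: 0>-4, X: 8>7, Y: 7>1, Z: 2>0.
C vs R: W: 0>-1, X: 8>0, Y: 7>0, Z: 2>0.
C is at least as good as every other strategy against every opponent action, so it is weakly dominant.

C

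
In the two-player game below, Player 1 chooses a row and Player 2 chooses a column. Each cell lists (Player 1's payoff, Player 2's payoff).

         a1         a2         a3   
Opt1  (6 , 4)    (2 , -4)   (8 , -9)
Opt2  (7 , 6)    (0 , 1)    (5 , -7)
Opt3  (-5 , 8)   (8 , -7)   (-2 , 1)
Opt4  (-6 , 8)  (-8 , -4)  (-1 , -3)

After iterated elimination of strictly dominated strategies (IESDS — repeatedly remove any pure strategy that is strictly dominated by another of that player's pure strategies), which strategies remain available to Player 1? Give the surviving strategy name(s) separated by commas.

Row Opt4 is eliminated: Opt1 beats it against every remaining column (a1: 6>-6, a2: 2>-8, a3: 8>-1).
For Player 2, a1 strictly dominates a2 on the remaining rows (Opt1: 4>-4, Opt2: 6>1, Opt3: 8>-7); eliminate a2.
Player 1's strategy Opt3 is strictly dominated by Opt1 (a1: 6>-5, a3: 8>-2) and is removed.
For Player 2, a1 strictly dominates a3 on the remaining rows (Opt1: 4>-9, Opt2: 6>-7); eliminate a3.
Player 1's strategy Opt1 is strictly dominated by Opt2 (a1: 7>6) and is removed.
Among the remaining strategies, none is strictly dominated by another pure strategy of the same player, so the elimination stops.
Surviving strategies — Player 1: {Opt2}; Player 2: {a1}.

Opt2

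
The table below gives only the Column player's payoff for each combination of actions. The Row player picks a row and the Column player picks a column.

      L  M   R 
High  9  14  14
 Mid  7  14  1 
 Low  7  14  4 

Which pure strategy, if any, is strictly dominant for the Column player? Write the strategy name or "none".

L fails to dominate M at High (9<14).
M fails to dominate R at High (14=14).
R fails to dominate L at Mid (1<7).
No single strategy dominates all the others.

none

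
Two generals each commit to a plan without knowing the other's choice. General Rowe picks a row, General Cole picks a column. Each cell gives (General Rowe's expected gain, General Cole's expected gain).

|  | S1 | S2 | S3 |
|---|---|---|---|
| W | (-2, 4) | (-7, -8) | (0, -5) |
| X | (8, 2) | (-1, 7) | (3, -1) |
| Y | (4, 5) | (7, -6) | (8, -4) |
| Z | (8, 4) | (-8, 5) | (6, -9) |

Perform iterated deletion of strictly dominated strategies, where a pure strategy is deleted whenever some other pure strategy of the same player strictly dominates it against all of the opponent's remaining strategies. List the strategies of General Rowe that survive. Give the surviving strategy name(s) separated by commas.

Row W is eliminated: X beats it against every remaining column (S1: 8>-2, S2: -1>-7, S3: 3>0).
General Cole's strategy S3 is strictly dominated by S1 (X: 2>-1, Y: 5>-4, Z: 4>-9) and is removed.
Among the remaining strategies, none is strictly dominated by another pure strategy of the same player, so the elimination stops.
Surviving strategies — General Rowe: {X, Y, Z}; General Cole: {S1, S2}.

X, Y, Z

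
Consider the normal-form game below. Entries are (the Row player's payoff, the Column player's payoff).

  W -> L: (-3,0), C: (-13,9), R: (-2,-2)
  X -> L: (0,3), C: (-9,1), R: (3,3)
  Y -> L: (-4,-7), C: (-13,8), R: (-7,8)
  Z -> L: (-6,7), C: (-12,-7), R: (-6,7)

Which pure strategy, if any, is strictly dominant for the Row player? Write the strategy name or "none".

X vs W: L: 0>-3, C: -9>-13, R: 3>-2.
X vs Y: L: 0>-4, C: -9>-13, R: 3>-7.
X vs Z: L: 0>-6, C: -9>-12, R: 3>-6.
X strictly beats every other strategy against every opponent action, so it is strictly dominant.

X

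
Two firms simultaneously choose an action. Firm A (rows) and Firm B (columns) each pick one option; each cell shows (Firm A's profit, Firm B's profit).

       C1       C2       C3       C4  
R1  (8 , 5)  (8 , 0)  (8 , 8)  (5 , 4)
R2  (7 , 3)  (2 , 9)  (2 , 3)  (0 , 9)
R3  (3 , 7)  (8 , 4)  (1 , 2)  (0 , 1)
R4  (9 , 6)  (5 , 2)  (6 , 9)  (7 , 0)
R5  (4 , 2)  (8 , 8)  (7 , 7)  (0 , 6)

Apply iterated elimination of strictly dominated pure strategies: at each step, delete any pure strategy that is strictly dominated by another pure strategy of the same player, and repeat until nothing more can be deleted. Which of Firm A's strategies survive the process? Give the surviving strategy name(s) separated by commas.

R1, R3, R4, R5

Firm A's strategy R2 is strictly dominated by R1 (C1: 8>7, C2: 8>2, C3: 8>2, C4: 5>0) and is removed.
Column C4 is eliminated: C3 beats it against every remaining row (R1: 8>4, R3: 2>1, R4: 9>0, R5: 7>6).
Among the remaining strategies, none is strictly dominated by another pure strategy of the same player, so the elimination stops.
Surviving strategies — Firm A: {R1, R3, R4, R5}; Firm B: {C1, C2, C3}.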